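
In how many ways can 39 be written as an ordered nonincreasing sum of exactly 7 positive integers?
p(39, 7 parts) = 2400

Partitions of n into exactly k parts are in bijection with partitions of n − k into at most k parts (subtract 1 from each part). So p(39, exactly 7) = p(32, parts ≤ 7). Computing via the recurrence p(m, j) = p(m, j−1) + p(m−j, j) gives 2400.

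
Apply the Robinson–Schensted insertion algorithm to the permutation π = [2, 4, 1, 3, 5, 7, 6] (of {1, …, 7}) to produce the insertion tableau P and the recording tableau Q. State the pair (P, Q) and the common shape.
P = [1, 3, 5, 6] / [2, 4, 7];  Q = [1, 2, 5, 6] / [3, 4, 7];  common shape = (4, 3)

Row-insert the values π_1, π_2, … into P one at a time, bumping the leftmost entry strictly greater than the inserted value down to the next row. The recording tableau Q records, in position (i, j), the step at which that cell was added to P.
  Insert 2 (step 1): P = [2];  Q = [1]
  Insert 4 (step 2): P = [2, 4];  Q = [1, 2]
  Insert 1 (step 3): P = [1, 4] / [2];  Q = [1, 2] / [3]
  Insert 3 (step 4): P = [1, 3] / [2, 4];  Q = [1, 2] / [3, 4]
  Insert 5 (step 5): P = [1, 3, 5] / [2, 4];  Q = [1, 2, 5] / [3, 4]
  Insert 7 (step 6): P = [1, 3, 5, 7] / [2, 4];  Q = [1, 2, 5, 6] / [3, 4]
  Insert 6 (step 7): P = [1, 3, 5, 6] / [2, 4, 7];  Q = [1, 2, 5, 6] / [3, 4, 7]
Final shape: (4, 3).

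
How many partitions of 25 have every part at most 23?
p(25, parts ≤ 23) = 1956

Use the recurrence p(n, m) = p(n, m−1) + p(n−m, m): either the largest part is < m (count p(n, m−1)) or the largest part is exactly m (remove one copy of m, count p(n−m, m)). With p(0, ·) = 1 this gives p(25, parts ≤ 23) = 1956. (By conjugating Young diagrams, this also counts partitions of 25 into at most 23 parts.)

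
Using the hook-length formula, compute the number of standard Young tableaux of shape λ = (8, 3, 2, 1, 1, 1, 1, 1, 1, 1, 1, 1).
# SYT of shape (8, 3, 2, 1, 1, 1, 1, 1, 1, 1, 1, 1) = 50265600

Hook-length formula: f^λ = n! / Π hook(c), product over all cells c of the Young diagram. For λ = (8, 3, 2, 1, 1, 1, 1, 1, 1, 1, 1, 1), n = 22 boxes. Hook lengths by row (left-to-right, top-to-bottom): [19, 9, 7, 5, 4, 3, 2, 1]; [13, 3, 1]; [11, 1]; [9]; [8]; [7]; [6]; [5]; [4]; [3]; [2]; [1]. Product of hooks = 22361231692800. So f^λ = 22! / 22361231692800 = 1124000727777607680000 / 22361231692800 = 50265600.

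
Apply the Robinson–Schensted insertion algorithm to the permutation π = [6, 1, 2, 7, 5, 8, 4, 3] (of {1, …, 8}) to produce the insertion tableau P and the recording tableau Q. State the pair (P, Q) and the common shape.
P = [1, 2, 3, 8] / [4, 7] / [5] / [6];  Q = [1, 3, 4, 6] / [2, 5] / [7] / [8];  common shape = (4, 2, 1, 1)

Row-insert the values π_1, π_2, … into P one at a time, bumping the leftmost entry strictly greater than the inserted value down to the next row. The recording tableau Q records, in position (i, j), the step at which that cell was added to P.
  Insert 6 (step 1): P = [6];  Q = [1]
  Insert 1 (step 2): P = [1] / [6];  Q = [1] / [2]
  Insert 2 (step 3): P = [1, 2] / [6];  Q = [1, 3] / [2]
  Insert 7 (step 4): P = [1, 2, 7] / [6];  Q = [1, 3, 4] / [2]
  Insert 5 (step 5): P = [1, 2, 5] / [6, 7];  Q = [1, 3, 4] / [2, 5]
  Insert 8 (step 6): P = [1, 2, 5, 8] / [6, 7];  Q = [1, 3, 4, 6] / [2, 5]
  Insert 4 (step 7): P = [1, 2, 4, 8] / [5, 7] / [6];  Q = [1, 3, 4, 6] / [2, 5] / [7]
  Insert 3 (step 8): P = [1, 2, 3, 8] / [4, 7] / [5] / [6];  Q = [1, 3, 4, 6] / [2, 5] / [7] / [8]
Final shape: (4, 2, 1, 1).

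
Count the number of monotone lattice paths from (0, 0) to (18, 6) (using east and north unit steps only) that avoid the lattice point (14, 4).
Number of paths = 88696

Total paths from (0, 0) to (18, 6): C(24, 18) = 134596. Paths through (14, 4): (paths (0, 0) → (14, 4)) × (paths (14, 4) → (18, 6)) = C(18, 14) · C(6, 4) = 3060 · 15 = 45900. Avoidance count = 134596 − 45900 = 88696.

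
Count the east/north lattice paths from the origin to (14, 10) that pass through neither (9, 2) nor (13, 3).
Number of paths = 1888191

Inclusion–exclusion. Total paths: C(24, 14) = 1961256. Through P₁: C(11, 9)·C(13, 5) = 70785. Through P₂: C(16, 13)·C(8, 1) = 4480. Since P₁ is strictly southwest of P₂, a monotone path through both must visit P₁ then P₂; paths through both = C(11, 9)·C(5, 4)·C(8, 1) = 2200. Avoid both = 1961256 − 70785 − 4480 + 2200 = 1888191.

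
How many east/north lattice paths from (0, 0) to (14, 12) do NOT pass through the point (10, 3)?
Number of paths = 9453210

Total paths from (0, 0) to (14, 12): C(26, 14) = 9657700. Paths through (10, 3): (paths (0, 0) → (10, 3)) × (paths (10, 3) → (14, 12)) = C(13, 10) · C(13, 4) = 286 · 715 = 204490. Avoidance count = 9657700 − 204490 = 9453210.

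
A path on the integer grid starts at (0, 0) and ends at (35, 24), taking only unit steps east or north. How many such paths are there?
Number of paths = 21631432489303455

A monotone lattice path from (0, 0) to (35, 24) consists of 35 east steps and 24 north steps in some order, so it is determined by which 35 of the 59 steps are east. The count is C(59, 35) = 21631432489303455.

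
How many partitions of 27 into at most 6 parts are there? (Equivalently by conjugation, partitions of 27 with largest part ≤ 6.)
p(27, parts ≤ 6) = 811

Use the recurrence p(n, m) = p(n, m−1) + p(n−m, m): either the largest part is < m (count p(n, m−1)) or the largest part is exactly m (remove one copy of m, count p(n−m, m)). With p(0, ·) = 1 this gives p(27, parts ≤ 6) = 811. (By conjugating Young diagrams, this also counts partitions of 27 into at most 6 parts.)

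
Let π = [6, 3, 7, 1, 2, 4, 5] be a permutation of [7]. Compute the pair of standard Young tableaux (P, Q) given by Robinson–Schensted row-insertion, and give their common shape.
P = [1, 2, 4, 5] / [3, 7] / [6];  Q = [1, 3, 6, 7] / [2, 5] / [4];  common shape = (4, 2, 1)

Row-insert the values π_1, π_2, … into P one at a time, bumping the leftmost entry strictly greater than the inserted value down to the next row. The recording tableau Q records, in position (i, j), the step at which that cell was added to P.
  Insert 6 (step 1): P = [6];  Q = [1]
  Insert 3 (step 2): P = [3] / [6];  Q = [1] / [2]
  Insert 7 (step 3): P = [3, 7] / [6];  Q = [1, 3] / [2]
  Insert 1 (step 4): P = [1, 7] / [3] / [6];  Q = [1, 3] / [2] / [4]
  Insert 2 (step 5): P = [1, 2] / [3, 7] / [6];  Q = [1, 3] / [2, 5] / [4]
  Insert 4 (step 6): P = [1, 2, 4] / [3, 7] / [6];  Q = [1, 3, 6] / [2, 5] / [4]
  Insert 5 (step 7): P = [1, 2, 4, 5] / [3, 7] / [6];  Q = [1, 3, 6, 7] / [2, 5] / [4]
Final shape: (4, 2, 1).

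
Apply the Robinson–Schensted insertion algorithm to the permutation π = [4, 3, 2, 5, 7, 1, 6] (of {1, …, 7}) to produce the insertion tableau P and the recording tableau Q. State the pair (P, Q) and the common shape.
P = [1, 5, 6] / [2, 7] / [3] / [4];  Q = [1, 4, 5] / [2, 7] / [3] / [6];  common shape = (3, 2, 1, 1)

Row-insert the values π_1, π_2, … into P one at a time, bumping the leftmost entry strictly greater than the inserted value down to the next row. The recording tableau Q records, in position (i, j), the step at which that cell was added to P.
  Insert 4 (step 1): P = [4];  Q = [1]
  Insert 3 (step 2): P = [3] / [4];  Q = [1] / [2]
  Insert 2 (step 3): P = [2] / [3] / [4];  Q = [1] / [2] / [3]
  Insert 5 (step 4): P = [2, 5] / [3] / [4];  Q = [1, 4] / [2] / [3]
  Insert 7 (step 5): P = [2, 5, 7] / [3] / [4];  Q = [1, 4, 5] / [2] / [3]
  Insert 1 (step 6): P = [1, 5, 7] / [2] / [3] / [4];  Q = [1, 4, 5] / [2] / [3] / [6]
  Insert 6 (step 7): P = [1, 5, 6] / [2, 7] / [3] / [4];  Q = [1, 4, 5] / [2, 7] / [3] / [6]
Final shape: (3, 2, 1, 1).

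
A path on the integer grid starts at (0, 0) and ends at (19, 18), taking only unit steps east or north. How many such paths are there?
Number of paths = 17672631900

A monotone lattice path from (0, 0) to (19, 18) consists of 19 east steps and 18 north steps in some order, so it is determined by which 19 of the 37 steps are east. The count is C(37, 19) = 17672631900.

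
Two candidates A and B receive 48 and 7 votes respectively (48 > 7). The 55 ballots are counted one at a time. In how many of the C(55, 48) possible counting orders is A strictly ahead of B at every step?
Strict-lead orderings = 151273395

Total orderings of the 55 votes with 48 for A: C(55, 48) = 202927725. By the Bertrand ballot formula (Cycle Lemma / reflection principle), the number of orderings in which A is strictly ahead of B throughout is (p − q)/(p + q) · C(p + q, p) = (48 − 7)/(48 + 7) · 202927725 = 151273395.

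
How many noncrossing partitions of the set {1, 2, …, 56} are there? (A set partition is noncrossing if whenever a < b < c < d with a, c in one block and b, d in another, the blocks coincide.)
C_56 = 6852456927844873497549658464312

These noncrossing partitions are counted by the Catalan number C_n = (1/(n + 1)) · C(2n, n). For n = 56: C_56 = (1/57) · C(112, 56) = 390590044887157789360330532465784/57 = 6852456927844873497549658464312.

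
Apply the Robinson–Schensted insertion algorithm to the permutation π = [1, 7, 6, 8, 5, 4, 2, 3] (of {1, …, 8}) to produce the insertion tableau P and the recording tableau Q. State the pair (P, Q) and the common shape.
P = [1, 2, 3] / [4, 8] / [5] / [6] / [7];  Q = [1, 2, 4] / [3, 8] / [5] / [6] / [7];  common shape = (3, 2, 1, 1, 1)

Row-insert the values π_1, π_2, … into P one at a time, bumping the leftmost entry strictly greater than the inserted value down to the next row. The recording tableau Q records, in position (i, j), the step at which that cell was added to P.
  Insert 1 (step 1): P = [1];  Q = [1]
  Insert 7 (step 2): P = [1, 7];  Q = [1, 2]
  Insert 6 (step 3): P = [1, 6] / [7];  Q = [1, 2] / [3]
  Insert 8 (step 4): P = [1, 6, 8] / [7];  Q = [1, 2, 4] / [3]
  Insert 5 (step 5): P = [1, 5, 8] / [6] / [7];  Q = [1, 2, 4] / [3] / [5]
  Insert 4 (step 6): P = [1, 4, 8] / [5] / [6] / [7];  Q = [1, 2, 4] / [3] / [5] / [6]
  Insert 2 (step 7): P = [1, 2, 8] / [4] / [5] / [6] / [7];  Q = [1, 2, 4] / [3] / [5] / [6] / [7]
  Insert 3 (step 8): P = [1, 2, 3] / [4, 8] / [5] / [6] / [7];  Q = [1, 2, 4] / [3, 8] / [5] / [6] / [7]
Final shape: (3, 2, 1, 1, 1).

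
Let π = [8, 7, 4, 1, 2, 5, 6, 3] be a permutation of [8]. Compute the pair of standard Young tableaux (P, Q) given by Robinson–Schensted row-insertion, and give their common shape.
P = [1, 2, 3, 6] / [4, 5] / [7] / [8];  Q = [1, 5, 6, 7] / [2, 8] / [3] / [4];  common shape = (4, 2, 1, 1)

Row-insert the values π_1, π_2, … into P one at a time, bumping the leftmost entry strictly greater than the inserted value down to the next row. The recording tableau Q records, in position (i, j), the step at which that cell was added to P.
  Insert 8 (step 1): P = [8];  Q = [1]
  Insert 7 (step 2): P = [7] / [8];  Q = [1] / [2]
  Insert 4 (step 3): P = [4] / [7] / [8];  Q = [1] / [2] / [3]
  Insert 1 (step 4): P = [1] / [4] / [7] / [8];  Q = [1] / [2] / [3] / [4]
  Insert 2 (step 5): P = [1, 2] / [4] / [7] / [8];  Q = [1, 5] / [2] / [3] / [4]
  Insert 5 (step 6): P = [1, 2, 5] / [4] / [7] / [8];  Q = [1, 5, 6] / [2] / [3] / [4]
  Insert 6 (step 7): P = [1, 2, 5, 6] / [4] / [7] / [8];  Q = [1, 5, 6, 7] / [2] / [3] / [4]
  Insert 3 (step 8): P = [1, 2, 3, 6] / [4, 5] / [7] / [8];  Q = [1, 5, 6, 7] / [2, 8] / [3] / [4]
Final shape: (4, 2, 1, 1).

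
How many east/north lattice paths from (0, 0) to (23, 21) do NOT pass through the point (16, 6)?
Number of paths = 1999891600608

Total paths from (0, 0) to (23, 21): C(44, 23) = 2012616400080. Paths through (16, 6): (paths (0, 0) → (16, 6)) × (paths (16, 6) → (23, 21)) = C(22, 16) · C(22, 7) = 74613 · 170544 = 12724799472. Avoidance count = 2012616400080 − 12724799472 = 1999891600608.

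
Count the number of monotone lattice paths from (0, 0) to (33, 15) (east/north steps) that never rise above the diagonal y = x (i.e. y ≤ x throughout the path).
Number of paths = 610939456104

By the reflection principle (André's argument), the number of monotone paths to (33, 15) with n ≤ m that never go above y = x is C(48, 33) − C(48, 34) = 1093260079344 − 482320623240 = 610939456104.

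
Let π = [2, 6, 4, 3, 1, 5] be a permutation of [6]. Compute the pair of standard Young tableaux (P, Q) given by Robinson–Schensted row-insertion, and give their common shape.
P = [1, 3, 5] / [2] / [4] / [6];  Q = [1, 2, 6] / [3] / [4] / [5];  common shape = (3, 1, 1, 1)

Row-insert the values π_1, π_2, … into P one at a time, bumping the leftmost entry strictly greater than the inserted value down to the next row. The recording tableau Q records, in position (i, j), the step at which that cell was added to P.
  Insert 2 (step 1): P = [2];  Q = [1]
  Insert 6 (step 2): P = [2, 6];  Q = [1, 2]
  Insert 4 (step 3): P = [2, 4] / [6];  Q = [1, 2] / [3]
  Insert 3 (step 4): P = [2, 3] / [4] / [6];  Q = [1, 2] / [3] / [4]
  Insert 1 (step 5): P = [1, 3] / [2] / [4] / [6];  Q = [1, 2] / [3] / [4] / [5]
  Insert 5 (step 6): P = [1, 3, 5] / [2] / [4] / [6];  Q = [1, 2, 6] / [3] / [4] / [5]
Final shape: (3, 1, 1, 1).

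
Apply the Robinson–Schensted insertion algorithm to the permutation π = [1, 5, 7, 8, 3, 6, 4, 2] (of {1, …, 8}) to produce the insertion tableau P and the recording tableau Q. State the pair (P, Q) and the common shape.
P = [1, 2, 4, 8] / [3, 6] / [5] / [7];  Q = [1, 2, 3, 4] / [5, 6] / [7] / [8];  common shape = (4, 2, 1, 1)

Row-insert the values π_1, π_2, … into P one at a time, bumping the leftmost entry strictly greater than the inserted value down to the next row. The recording tableau Q records, in position (i, j), the step at which that cell was added to P.
  Insert 1 (step 1): P = [1];  Q = [1]
  Insert 5 (step 2): P = [1, 5];  Q = [1, 2]
  Insert 7 (step 3): P = [1, 5, 7];  Q = [1, 2, 3]
  Insert 8 (step 4): P = [1, 5, 7, 8];  Q = [1, 2, 3, 4]
  Insert 3 (step 5): P = [1, 3, 7, 8] / [5];  Q = [1, 2, 3, 4] / [5]
  Insert 6 (step 6): P = [1, 3, 6, 8] / [5, 7];  Q = [1, 2, 3, 4] / [5, 6]
  Insert 4 (step 7): P = [1, 3, 4, 8] / [5, 6] / [7];  Q = [1, 2, 3, 4] / [5, 6] / [7]
  Insert 2 (step 8): P = [1, 2, 4, 8] / [3, 6] / [5] / [7];  Q = [1, 2, 3, 4] / [5, 6] / [7] / [8]
Final shape: (4, 2, 1, 1).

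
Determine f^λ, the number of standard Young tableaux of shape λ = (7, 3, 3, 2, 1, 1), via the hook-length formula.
# SYT of shape (7, 3, 3, 2, 1, 1) = 2431000

Hook-length formula: f^λ = n! / Π hook(c), product over all cells c of the Young diagram. For λ = (7, 3, 3, 2, 1, 1), n = 17 boxes. Hook lengths by row (left-to-right, top-to-bottom): [12, 9, 7, 4, 3, 2, 1]; [7, 4, 2]; [6, 3, 1]; [4, 1]; [2]; [1]. Product of hooks = 146313216. So f^λ = 17! / 146313216 = 355687428096000 / 146313216 = 2431000.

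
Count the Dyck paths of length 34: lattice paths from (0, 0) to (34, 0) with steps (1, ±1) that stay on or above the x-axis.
C_17 = 129644790

These Dyck paths are counted by the Catalan number C_n = (1/(n + 1)) · C(2n, n). For n = 17: C_17 = (1/18) · C(34, 17) = 2333606220/18 = 129644790.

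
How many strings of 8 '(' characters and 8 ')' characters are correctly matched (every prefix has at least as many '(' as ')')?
C_8 = 1430

These balanced parentheses are counted by the Catalan number C_n = (1/(n + 1)) · C(2n, n). For n = 8: C_8 = (1/9) · C(16, 8) = 12870/9 = 1430.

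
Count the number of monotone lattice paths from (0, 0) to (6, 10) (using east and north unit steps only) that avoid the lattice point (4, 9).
Number of paths = 5863

Total paths from (0, 0) to (6, 10): C(16, 6) = 8008. Paths through (4, 9): (paths (0, 0) → (4, 9)) × (paths (4, 9) → (6, 10)) = C(13, 4) · C(3, 2) = 715 · 3 = 2145. Avoidance count = 8008 − 2145 = 5863.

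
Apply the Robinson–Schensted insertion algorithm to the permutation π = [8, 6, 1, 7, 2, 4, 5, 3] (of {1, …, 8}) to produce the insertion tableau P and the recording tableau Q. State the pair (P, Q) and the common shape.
P = [1, 2, 3, 5] / [4, 7] / [6] / [8];  Q = [1, 4, 6, 7] / [2, 5] / [3] / [8];  common shape = (4, 2, 1, 1)

Row-insert the values π_1, π_2, … into P one at a time, bumping the leftmost entry strictly greater than the inserted value down to the next row. The recording tableau Q records, in position (i, j), the step at which that cell was added to P.
  Insert 8 (step 1): P = [8];  Q = [1]
  Insert 6 (step 2): P = [6] / [8];  Q = [1] / [2]
  Insert 1 (step 3): P = [1] / [6] / [8];  Q = [1] / [2] / [3]
  Insert 7 (step 4): P = [1, 7] / [6] / [8];  Q = [1, 4] / [2] / [3]
  Insert 2 (step 5): P = [1, 2] / [6, 7] / [8];  Q = [1, 4] / [2, 5] / [3]
  Insert 4 (step 6): P = [1, 2, 4] / [6, 7] / [8];  Q = [1, 4, 6] / [2, 5] / [3]
  Insert 5 (step 7): P = [1, 2, 4, 5] / [6, 7] / [8];  Q = [1, 4, 6, 7] / [2, 5] / [3]
  Insert 3 (step 8): P = [1, 2, 3, 5] / [4, 7] / [6] / [8];  Q = [1, 4, 6, 7] / [2, 5] / [3] / [8]
Final shape: (4, 2, 1, 1).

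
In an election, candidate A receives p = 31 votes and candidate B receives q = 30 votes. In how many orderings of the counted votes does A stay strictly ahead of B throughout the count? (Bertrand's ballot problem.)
Strict-lead orderings = 3814986502092304

Total orderings of the 61 votes with 31 for A: C(61, 31) = 232714176627630544. By the Bertrand ballot formula (Cycle Lemma / reflection principle), the number of orderings in which A is strictly ahead of B throughout is (p − q)/(p + q) · C(p + q, p) = (31 − 30)/(31 + 30) · 232714176627630544 = 3814986502092304.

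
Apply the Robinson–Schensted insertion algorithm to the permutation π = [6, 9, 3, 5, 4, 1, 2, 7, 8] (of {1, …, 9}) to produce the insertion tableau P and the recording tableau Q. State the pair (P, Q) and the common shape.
P = [1, 2, 7, 8] / [3, 4] / [5, 9] / [6];  Q = [1, 2, 8, 9] / [3, 4] / [5, 7] / [6];  common shape = (4, 2, 2, 1)

Row-insert the values π_1, π_2, … into P one at a time, bumping the leftmost entry strictly greater than the inserted value down to the next row. The recording tableau Q records, in position (i, j), the step at which that cell was added to P.
  Insert 6 (step 1): P = [6];  Q = [1]
  Insert 9 (step 2): P = [6, 9];  Q = [1, 2]
  Insert 3 (step 3): P = [3, 9] / [6];  Q = [1, 2] / [3]
  Insert 5 (step 4): P = [3, 5] / [6, 9];  Q = [1, 2] / [3, 4]
  Insert 4 (step 5): P = [3, 4] / [5, 9] / [6];  Q = [1, 2] / [3, 4] / [5]
  Insert 1 (step 6): P = [1, 4] / [3, 9] / [5] / [6];  Q = [1, 2] / [3, 4] / [5] / [6]
  Insert 2 (step 7): P = [1, 2] / [3, 4] / [5, 9] / [6];  Q = [1, 2] / [3, 4] / [5, 7] / [6]
  Insert 7 (step 8): P = [1, 2, 7] / [3, 4] / [5, 9] / [6];  Q = [1, 2, 8] / [3, 4] / [5, 7] / [6]
  Insert 8 (step 9): P = [1, 2, 7, 8] / [3, 4] / [5, 9] / [6];  Q = [1, 2, 8, 9] / [3, 4] / [5, 7] / [6]
Final shape: (4, 2, 2, 1).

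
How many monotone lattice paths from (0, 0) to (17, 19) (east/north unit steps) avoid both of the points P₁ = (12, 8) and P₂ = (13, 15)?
Number of paths = 5496851640

Inclusion–exclusion. Total paths: C(36, 17) = 8597496600. Through P₁: C(20, 12)·C(16, 5) = 550236960. Through P₂: C(28, 13)·C(8, 4) = 2620951200. Since P₁ is strictly southwest of P₂, a monotone path through both must visit P₁ then P₂; paths through both = C(20, 12)·C(8, 1)·C(8, 4) = 70543200. Avoid both = 8597496600 − 550236960 − 2620951200 + 70543200 = 5496851640.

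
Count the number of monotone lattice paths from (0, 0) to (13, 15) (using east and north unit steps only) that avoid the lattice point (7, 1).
Number of paths = 37132080

Total paths from (0, 0) to (13, 15): C(28, 13) = 37442160. Paths through (7, 1): (paths (0, 0) → (7, 1)) × (paths (7, 1) → (13, 15)) = C(8, 7) · C(20, 6) = 8 · 38760 = 310080. Avoidance count = 37442160 − 310080 = 37132080.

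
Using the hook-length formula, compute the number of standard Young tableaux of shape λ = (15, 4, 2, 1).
# SYT of shape (15, 4, 2, 1) = 3730650

Hook-length formula: f^λ = n! / Π hook(c), product over all cells c of the Young diagram. For λ = (15, 4, 2, 1), n = 22 boxes. Hook lengths by row (left-to-right, top-to-bottom): [18, 16, 14, 13, 11, 10, 9, 8, 7, 6, 5, 4, 3, 2, 1]; [6, 4, 2, 1]; [3, 1]; [1]. Product of hooks = 301288174387200. So f^λ = 22! / 301288174387200 = 1124000727777607680000 / 301288174387200 = 3730650.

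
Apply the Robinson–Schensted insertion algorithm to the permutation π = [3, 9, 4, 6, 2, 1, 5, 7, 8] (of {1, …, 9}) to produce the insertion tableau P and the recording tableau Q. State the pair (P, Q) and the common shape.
P = [1, 4, 5, 7, 8] / [2, 6] / [3] / [9];  Q = [1, 2, 4, 8, 9] / [3, 7] / [5] / [6];  common shape = (5, 2, 1, 1)

Row-insert the values π_1, π_2, … into P one at a time, bumping the leftmost entry strictly greater than the inserted value down to the next row. The recording tableau Q records, in position (i, j), the step at which that cell was added to P.
  Insert 3 (step 1): P = [3];  Q = [1]
  Insert 9 (step 2): P = [3, 9];  Q = [1, 2]
  Insert 4 (step 3): P = [3, 4] / [9];  Q = [1, 2] / [3]
  Insert 6 (step 4): P = [3, 4, 6] / [9];  Q = [1, 2, 4] / [3]
  Insert 2 (step 5): P = [2, 4, 6] / [3] / [9];  Q = [1, 2, 4] / [3] / [5]
  Insert 1 (step 6): P = [1, 4, 6] / [2] / [3] / [9];  Q = [1, 2, 4] / [3] / [5] / [6]
  Insert 5 (step 7): P = [1, 4, 5] / [2, 6] / [3] / [9];  Q = [1, 2, 4] / [3, 7] / [5] / [6]
  Insert 7 (step 8): P = [1, 4, 5, 7] / [2, 6] / [3] / [9];  Q = [1, 2, 4, 8] / [3, 7] / [5] / [6]
  Insert 8 (step 9): P = [1, 4, 5, 7, 8] / [2, 6] / [3] / [9];  Q = [1, 2, 4, 8, 9] / [3, 7] / [5] / [6]
Final shape: (5, 2, 1, 1).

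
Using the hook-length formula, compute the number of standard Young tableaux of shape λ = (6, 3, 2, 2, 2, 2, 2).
# SYT of shape (6, 3, 2, 2, 2, 2, 2) = 6348888

Hook-length formula: f^λ = n! / Π hook(c), product over all cells c of the Young diagram. For λ = (6, 3, 2, 2, 2, 2, 2), n = 19 boxes. Hook lengths by row (left-to-right, top-to-bottom): [12, 11, 5, 3, 2, 1]; [8, 7, 1]; [6, 5]; [5, 4]; [4, 3]; [3, 2]; [2, 1]. Product of hooks = 19160064000. So f^λ = 19! / 19160064000 = 121645100408832000 / 19160064000 = 6348888.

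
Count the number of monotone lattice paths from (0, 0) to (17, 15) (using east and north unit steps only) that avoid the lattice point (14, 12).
Number of paths = 372568720

Total paths from (0, 0) to (17, 15): C(32, 17) = 565722720. Paths through (14, 12): (paths (0, 0) → (14, 12)) × (paths (14, 12) → (17, 15)) = C(26, 14) · C(6, 3) = 9657700 · 20 = 193154000. Avoidance count = 565722720 − 193154000 = 372568720.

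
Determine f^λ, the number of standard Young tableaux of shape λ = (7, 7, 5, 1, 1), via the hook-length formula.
# SYT of shape (7, 7, 5, 1, 1) = 81628560

Hook-length formula: f^λ = n! / Π hook(c), product over all cells c of the Young diagram. For λ = (7, 7, 5, 1, 1), n = 21 boxes. Hook lengths by row (left-to-right, top-to-bottom): [11, 8, 7, 6, 5, 3, 2]; [10, 7, 6, 5, 4, 2, 1]; [7, 4, 3, 2, 1]; [2]; [1]. Product of hooks = 625895424000. So f^λ = 21! / 625895424000 = 51090942171709440000 / 625895424000 = 81628560.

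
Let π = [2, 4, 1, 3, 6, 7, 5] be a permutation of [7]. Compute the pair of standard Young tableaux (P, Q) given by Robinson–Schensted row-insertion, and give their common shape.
P = [1, 3, 5, 7] / [2, 4, 6];  Q = [1, 2, 5, 6] / [3, 4, 7];  common shape = (4, 3)

Row-insert the values π_1, π_2, … into P one at a time, bumping the leftmost entry strictly greater than the inserted value down to the next row. The recording tableau Q records, in position (i, j), the step at which that cell was added to P.
  Insert 2 (step 1): P = [2];  Q = [1]
  Insert 4 (step 2): P = [2, 4];  Q = [1, 2]
  Insert 1 (step 3): P = [1, 4] / [2];  Q = [1, 2] / [3]
  Insert 3 (step 4): P = [1, 3] / [2, 4];  Q = [1, 2] / [3, 4]
  Insert 6 (step 5): P = [1, 3, 6] / [2, 4];  Q = [1, 2, 5] / [3, 4]
  Insert 7 (step 6): P = [1, 3, 6, 7] / [2, 4];  Q = [1, 2, 5, 6] / [3, 4]
  Insert 5 (step 7): P = [1, 3, 5, 7] / [2, 4, 6];  Q = [1, 2, 5, 6] / [3, 4, 7]
Final shape: (4, 3).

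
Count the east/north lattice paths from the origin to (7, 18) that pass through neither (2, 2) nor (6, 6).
Number of paths = 352054

Inclusion–exclusion. Total paths: C(25, 7) = 480700. Through P₁: C(4, 2)·C(21, 5) = 122094. Through P₂: C(12, 6)·C(13, 1) = 12012. Since P₁ is strictly southwest of P₂, a monotone path through both must visit P₁ then P₂; paths through both = C(4, 2)·C(8, 4)·C(13, 1) = 5460. Avoid both = 480700 − 122094 − 12012 + 5460 = 352054.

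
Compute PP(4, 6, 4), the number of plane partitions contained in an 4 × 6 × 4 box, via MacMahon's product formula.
PP(4, 6, 4) = 9343620

Evaluate the triple product over i = 1..4, j = 1..6, k = 1..4. The factors are (2/1) · (3/2) · (4/3) · (5/4) · (3/2) · (4/3) · (5/4) · (6/5) · … (96 factors total). The numerators and denominators telescope so the product is an integer; carrying out the multiplication exactly gives PP(4, 6, 4) = 9343620.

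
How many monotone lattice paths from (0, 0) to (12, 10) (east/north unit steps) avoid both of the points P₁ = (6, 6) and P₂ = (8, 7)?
Number of paths = 324401

Inclusion–exclusion. Total paths: C(22, 12) = 646646. Through P₁: C(12, 6)·C(10, 6) = 194040. Through P₂: C(15, 8)·C(7, 4) = 225225. Since P₁ is strictly southwest of P₂, a monotone path through both must visit P₁ then P₂; paths through both = C(12, 6)·C(3, 2)·C(7, 4) = 97020. Avoid both = 646646 − 194040 − 225225 + 97020 = 324401.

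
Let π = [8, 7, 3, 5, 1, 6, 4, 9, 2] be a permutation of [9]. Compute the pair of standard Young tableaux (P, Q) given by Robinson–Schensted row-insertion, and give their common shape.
P = [1, 2, 6, 9] / [3, 4] / [5] / [7] / [8];  Q = [1, 4, 6, 8] / [2, 7] / [3] / [5] / [9];  common shape = (4, 2, 1, 1, 1)

Row-insert the values π_1, π_2, … into P one at a time, bumping the leftmost entry strictly greater than the inserted value down to the next row. The recording tableau Q records, in position (i, j), the step at which that cell was added to P.
  Insert 8 (step 1): P = [8];  Q = [1]
  Insert 7 (step 2): P = [7] / [8];  Q = [1] / [2]
  Insert 3 (step 3): P = [3] / [7] / [8];  Q = [1] / [2] / [3]
  Insert 5 (step 4): P = [3, 5] / [7] / [8];  Q = [1, 4] / [2] / [3]
  Insert 1 (step 5): P = [1, 5] / [3] / [7] / [8];  Q = [1, 4] / [2] / [3] / [5]
  Insert 6 (step 6): P = [1, 5, 6] / [3] / [7] / [8];  Q = [1, 4, 6] / [2] / [3] / [5]
  Insert 4 (step 7): P = [1, 4, 6] / [3, 5] / [7] / [8];  Q = [1, 4, 6] / [2, 7] / [3] / [5]
  Insert 9 (step 8): P = [1, 4, 6, 9] / [3, 5] / [7] / [8];  Q = [1, 4, 6, 8] / [2, 7] / [3] / [5]
  Insert 2 (step 9): P = [1, 2, 6, 9] / [3, 4] / [5] / [7] / [8];  Q = [1, 4, 6, 8] / [2, 7] / [3] / [5] / [9]
Final shape: (4, 2, 1, 1, 1).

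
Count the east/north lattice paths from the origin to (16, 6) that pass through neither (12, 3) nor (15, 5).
Number of paths = 36780

Inclusion–exclusion. Total paths: C(22, 16) = 74613. Through P₁: C(15, 12)·C(7, 4) = 15925. Through P₂: C(20, 15)·C(2, 1) = 31008. Since P₁ is strictly southwest of P₂, a monotone path through both must visit P₁ then P₂; paths through both = C(15, 12)·C(5, 3)·C(2, 1) = 9100. Avoid both = 74613 − 15925 − 31008 + 9100 = 36780.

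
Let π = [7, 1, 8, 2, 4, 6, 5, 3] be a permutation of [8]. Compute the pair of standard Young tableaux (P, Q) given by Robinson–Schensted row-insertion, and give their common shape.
P = [1, 2, 3, 5] / [4, 8] / [6] / [7];  Q = [1, 3, 5, 6] / [2, 4] / [7] / [8];  common shape = (4, 2, 1, 1)

Row-insert the values π_1, π_2, … into P one at a time, bumping the leftmost entry strictly greater than the inserted value down to the next row. The recording tableau Q records, in position (i, j), the step at which that cell was added to P.
  Insert 7 (step 1): P = [7];  Q = [1]
  Insert 1 (step 2): P = [1] / [7];  Q = [1] / [2]
  Insert 8 (step 3): P = [1, 8] / [7];  Q = [1, 3] / [2]
  Insert 2 (step 4): P = [1, 2] / [7, 8];  Q = [1, 3] / [2, 4]
  Insert 4 (step 5): P = [1, 2, 4] / [7, 8];  Q = [1, 3, 5] / [2, 4]
  Insert 6 (step 6): P = [1, 2, 4, 6] / [7, 8];  Q = [1, 3, 5, 6] / [2, 4]
  Insert 5 (step 7): P = [1, 2, 4, 5] / [6, 8] / [7];  Q = [1, 3, 5, 6] / [2, 4] / [7]
  Insert 3 (step 8): P = [1, 2, 3, 5] / [4, 8] / [6] / [7];  Q = [1, 3, 5, 6] / [2, 4] / [7] / [8]
Final shape: (4, 2, 1, 1).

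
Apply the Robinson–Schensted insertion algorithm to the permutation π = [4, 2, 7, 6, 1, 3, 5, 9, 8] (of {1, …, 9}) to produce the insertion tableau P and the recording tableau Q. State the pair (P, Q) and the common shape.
P = [1, 3, 5, 8] / [2, 6, 9] / [4, 7];  Q = [1, 3, 7, 8] / [2, 4, 9] / [5, 6];  common shape = (4, 3, 2)

Row-insert the values π_1, π_2, … into P one at a time, bumping the leftmost entry strictly greater than the inserted value down to the next row. The recording tableau Q records, in position (i, j), the step at which that cell was added to P.
  Insert 4 (step 1): P = [4];  Q = [1]
  Insert 2 (step 2): P = [2] / [4];  Q = [1] / [2]
  Insert 7 (step 3): P = [2, 7] / [4];  Q = [1, 3] / [2]
  Insert 6 (step 4): P = [2, 6] / [4, 7];  Q = [1, 3] / [2, 4]
  Insert 1 (step 5): P = [1, 6] / [2, 7] / [4];  Q = [1, 3] / [2, 4] / [5]
  Insert 3 (step 6): P = [1, 3] / [2, 6] / [4, 7];  Q = [1, 3] / [2, 4] / [5, 6]
  Insert 5 (step 7): P = [1, 3, 5] / [2, 6] / [4, 7];  Q = [1, 3, 7] / [2, 4] / [5, 6]
  Insert 9 (step 8): P = [1, 3, 5, 9] / [2, 6] / [4, 7];  Q = [1, 3, 7, 8] / [2, 4] / [5, 6]
  Insert 8 (step 9): P = [1, 3, 5, 8] / [2, 6, 9] / [4, 7];  Q = [1, 3, 7, 8] / [2, 4, 9] / [5, 6]
Final shape: (4, 3, 2).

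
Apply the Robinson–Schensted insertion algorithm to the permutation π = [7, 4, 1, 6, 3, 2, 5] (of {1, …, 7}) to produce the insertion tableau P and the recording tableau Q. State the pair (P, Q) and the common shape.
P = [1, 2, 5] / [3, 6] / [4] / [7];  Q = [1, 4, 7] / [2, 5] / [3] / [6];  common shape = (3, 2, 1, 1)

Row-insert the values π_1, π_2, … into P one at a time, bumping the leftmost entry strictly greater than the inserted value down to the next row. The recording tableau Q records, in position (i, j), the step at which that cell was added to P.
  Insert 7 (step 1): P = [7];  Q = [1]
  Insert 4 (step 2): P = [4] / [7];  Q = [1] / [2]
  Insert 1 (step 3): P = [1] / [4] / [7];  Q = [1] / [2] / [3]
  Insert 6 (step 4): P = [1, 6] / [4] / [7];  Q = [1, 4] / [2] / [3]
  Insert 3 (step 5): P = [1, 3] / [4, 6] / [7];  Q = [1, 4] / [2, 5] / [3]
  Insert 2 (step 6): P = [1, 2] / [3, 6] / [4] / [7];  Q = [1, 4] / [2, 5] / [3] / [6]
  Insert 5 (step 7): P = [1, 2, 5] / [3, 6] / [4] / [7];  Q = [1, 4, 7] / [2, 5] / [3] / [6]
Final shape: (3, 2, 1, 1).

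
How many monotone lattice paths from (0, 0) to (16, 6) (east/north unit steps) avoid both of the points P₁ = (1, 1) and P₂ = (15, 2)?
Number of paths = 43075

Inclusion–exclusion. Total paths: C(22, 16) = 74613. Through P₁: C(2, 1)·C(20, 15) = 31008. Through P₂: C(17, 15)·C(5, 1) = 680. Since P₁ is strictly southwest of P₂, a monotone path through both must visit P₁ then P₂; paths through both = C(2, 1)·C(15, 14)·C(5, 1) = 150. Avoid both = 74613 − 31008 − 680 + 150 = 43075.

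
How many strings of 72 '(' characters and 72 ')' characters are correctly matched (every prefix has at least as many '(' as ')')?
C_72 = 20276890389709399862928998568254641025700

These balanced parentheses are counted by the Catalan number C_n = (1/(n + 1)) · C(2n, n). For n = 72: C_72 = (1/73) · C(144, 72) = 1480212998448786189993816895482588794876100/73 = 20276890389709399862928998568254641025700.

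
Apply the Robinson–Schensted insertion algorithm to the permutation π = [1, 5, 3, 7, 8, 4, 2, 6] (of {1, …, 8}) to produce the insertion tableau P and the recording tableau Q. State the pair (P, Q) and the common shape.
P = [1, 2, 4, 6] / [3, 7, 8] / [5];  Q = [1, 2, 4, 5] / [3, 6, 8] / [7];  common shape = (4, 3, 1)

Row-insert the values π_1, π_2, … into P one at a time, bumping the leftmost entry strictly greater than the inserted value down to the next row. The recording tableau Q records, in position (i, j), the step at which that cell was added to P.
  Insert 1 (step 1): P = [1];  Q = [1]
  Insert 5 (step 2): P = [1, 5];  Q = [1, 2]
  Insert 3 (step 3): P = [1, 3] / [5];  Q = [1, 2] / [3]
  Insert 7 (step 4): P = [1, 3, 7] / [5];  Q = [1, 2, 4] / [3]
  Insert 8 (step 5): P = [1, 3, 7, 8] / [5];  Q = [1, 2, 4, 5] / [3]
  Insert 4 (step 6): P = [1, 3, 4, 8] / [5, 7];  Q = [1, 2, 4, 5] / [3, 6]
  Insert 2 (step 7): P = [1, 2, 4, 8] / [3, 7] / [5];  Q = [1, 2, 4, 5] / [3, 6] / [7]
  Insert 6 (step 8): P = [1, 2, 4, 6] / [3, 7, 8] / [5];  Q = [1, 2, 4, 5] / [3, 6, 8] / [7]
Final shape: (4, 3, 1).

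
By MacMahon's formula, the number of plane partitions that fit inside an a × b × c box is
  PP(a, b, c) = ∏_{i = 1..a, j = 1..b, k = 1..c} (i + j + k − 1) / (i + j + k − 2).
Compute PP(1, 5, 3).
PP(1, 5, 3) = 56

Evaluate the triple product over i = 1..1, j = 1..5, k = 1..3. The factors are (2/1) · (3/2) · (4/3) · (3/2) · (4/3) · (5/4) · (4/3) · (5/4) · … (15 factors total). The numerators and denominators telescope so the product is an integer; carrying out the multiplication exactly gives PP(1, 5, 3) = 56.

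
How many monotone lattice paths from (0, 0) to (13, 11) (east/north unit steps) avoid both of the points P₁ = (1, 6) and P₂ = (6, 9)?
Number of paths = 2286760

Inclusion–exclusion. Total paths: C(24, 13) = 2496144. Through P₁: C(7, 1)·C(17, 12) = 43316. Through P₂: C(15, 6)·C(9, 7) = 180180. Since P₁ is strictly southwest of P₂, a monotone path through both must visit P₁ then P₂; paths through both = C(7, 1)·C(8, 5)·C(9, 7) = 14112. Avoid both = 2496144 − 43316 − 180180 + 14112 = 2286760.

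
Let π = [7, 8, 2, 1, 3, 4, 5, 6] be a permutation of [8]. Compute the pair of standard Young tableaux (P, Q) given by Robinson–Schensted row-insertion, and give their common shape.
P = [1, 3, 4, 5, 6] / [2, 8] / [7];  Q = [1, 2, 6, 7, 8] / [3, 5] / [4];  common shape = (5, 2, 1)

Row-insert the values π_1, π_2, … into P one at a time, bumping the leftmost entry strictly greater than the inserted value down to the next row. The recording tableau Q records, in position (i, j), the step at which that cell was added to P.
  Insert 7 (step 1): P = [7];  Q = [1]
  Insert 8 (step 2): P = [7, 8];  Q = [1, 2]
  Insert 2 (step 3): P = [2, 8] / [7];  Q = [1, 2] / [3]
  Insert 1 (step 4): P = [1, 8] / [2] / [7];  Q = [1, 2] / [3] / [4]
  Insert 3 (step 5): P = [1, 3] / [2, 8] / [7];  Q = [1, 2] / [3, 5] / [4]
  Insert 4 (step 6): P = [1, 3, 4] / [2, 8] / [7];  Q = [1, 2, 6] / [3, 5] / [4]
  Insert 5 (step 7): P = [1, 3, 4, 5] / [2, 8] / [7];  Q = [1, 2, 6, 7] / [3, 5] / [4]
  Insert 6 (step 8): P = [1, 3, 4, 5, 6] / [2, 8] / [7];  Q = [1, 2, 6, 7, 8] / [3, 5] / [4]
Final shape: (5, 2, 1).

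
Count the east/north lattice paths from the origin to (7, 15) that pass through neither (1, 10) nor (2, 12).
Number of paths = 162214

Inclusion–exclusion. Total paths: C(22, 7) = 170544. Through P₁: C(11, 1)·C(11, 6) = 5082. Through P₂: C(14, 2)·C(8, 5) = 5096. Since P₁ is strictly southwest of P₂, a monotone path through both must visit P₁ then P₂; paths through both = C(11, 1)·C(3, 1)·C(8, 5) = 1848. Avoid both = 170544 − 5082 − 5096 + 1848 = 162214.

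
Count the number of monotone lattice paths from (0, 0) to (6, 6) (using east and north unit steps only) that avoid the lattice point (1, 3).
Number of paths = 700

Total paths from (0, 0) to (6, 6): C(12, 6) = 924. Paths through (1, 3): (paths (0, 0) → (1, 3)) × (paths (1, 3) → (6, 6)) = C(4, 1) · C(8, 5) = 4 · 56 = 224. Avoidance count = 924 − 224 = 700.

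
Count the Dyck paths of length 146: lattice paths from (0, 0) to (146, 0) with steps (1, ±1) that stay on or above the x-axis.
C_73 = 79463489365077377841208237632349268884500

These Dyck paths are counted by the Catalan number C_n = (1/(n + 1)) · C(2n, n). For n = 73: C_73 = (1/74) · C(146, 73) = 5880298213015725960249409584793845897453000/74 = 79463489365077377841208237632349268884500.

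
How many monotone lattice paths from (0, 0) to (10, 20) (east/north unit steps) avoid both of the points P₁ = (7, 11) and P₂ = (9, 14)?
Number of paths = 19551085

Inclusion–exclusion. Total paths: C(30, 10) = 30045015. Through P₁: C(18, 7)·C(12, 3) = 7001280. Through P₂: C(23, 9)·C(7, 1) = 5720330. Since P₁ is strictly southwest of P₂, a monotone path through both must visit P₁ then P₂; paths through both = C(18, 7)·C(5, 2)·C(7, 1) = 2227680. Avoid both = 30045015 − 7001280 − 5720330 + 2227680 = 19551085.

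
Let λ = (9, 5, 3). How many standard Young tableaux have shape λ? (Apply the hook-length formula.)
# SYT of shape (9, 5, 3) = 247520

Hook-length formula: f^λ = n! / Π hook(c), product over all cells c of the Young diagram. For λ = (9, 5, 3), n = 17 boxes. Hook lengths by row (left-to-right, top-to-bottom): [11, 10, 9, 7, 6, 4, 3, 2, 1]; [6, 5, 4, 2, 1]; [3, 2, 1]. Product of hooks = 1437004800. So f^λ = 17! / 1437004800 = 355687428096000 / 1437004800 = 247520.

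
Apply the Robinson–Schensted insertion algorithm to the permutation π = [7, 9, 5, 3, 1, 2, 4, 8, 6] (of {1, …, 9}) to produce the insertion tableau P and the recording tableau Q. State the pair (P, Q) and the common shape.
P = [1, 2, 4, 6] / [3, 8] / [5, 9] / [7];  Q = [1, 2, 7, 8] / [3, 6] / [4, 9] / [5];  common shape = (4, 2, 2, 1)

Row-insert the values π_1, π_2, … into P one at a time, bumping the leftmost entry strictly greater than the inserted value down to the next row. The recording tableau Q records, in position (i, j), the step at which that cell was added to P.
  Insert 7 (step 1): P = [7];  Q = [1]
  Insert 9 (step 2): P = [7, 9];  Q = [1, 2]
  Insert 5 (step 3): P = [5, 9] / [7];  Q = [1, 2] / [3]
  Insert 3 (step 4): P = [3, 9] / [5] / [7];  Q = [1, 2] / [3] / [4]
  Insert 1 (step 5): P = [1, 9] / [3] / [5] / [7];  Q = [1, 2] / [3] / [4] / [5]
  Insert 2 (step 6): P = [1, 2] / [3, 9] / [5] / [7];  Q = [1, 2] / [3, 6] / [4] / [5]
  Insert 4 (step 7): P = [1, 2, 4] / [3, 9] / [5] / [7];  Q = [1, 2, 7] / [3, 6] / [4] / [5]
  Insert 8 (step 8): P = [1, 2, 4, 8] / [3, 9] / [5] / [7];  Q = [1, 2, 7, 8] / [3, 6] / [4] / [5]
  Insert 6 (step 9): P = [1, 2, 4, 6] / [3, 8] / [5, 9] / [7];  Q = [1, 2, 7, 8] / [3, 6] / [4, 9] / [5]
Final shape: (4, 2, 2, 1).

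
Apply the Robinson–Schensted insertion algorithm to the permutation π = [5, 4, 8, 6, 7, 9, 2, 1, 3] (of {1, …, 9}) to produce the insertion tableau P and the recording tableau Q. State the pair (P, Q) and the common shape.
P = [1, 3, 7, 9] / [2, 6] / [4, 8] / [5];  Q = [1, 3, 5, 6] / [2, 4] / [7, 9] / [8];  common shape = (4, 2, 2, 1)

Row-insert the values π_1, π_2, … into P one at a time, bumping the leftmost entry strictly greater than the inserted value down to the next row. The recording tableau Q records, in position (i, j), the step at which that cell was added to P.
  Insert 5 (step 1): P = [5];  Q = [1]
  Insert 4 (step 2): P = [4] / [5];  Q = [1] / [2]
  Insert 8 (step 3): P = [4, 8] / [5];  Q = [1, 3] / [2]
  Insert 6 (step 4): P = [4, 6] / [5, 8];  Q = [1, 3] / [2, 4]
  Insert 7 (step 5): P = [4, 6, 7] / [5, 8];  Q = [1, 3, 5] / [2, 4]
  Insert 9 (step 6): P = [4, 6, 7, 9] / [5, 8];  Q = [1, 3, 5, 6] / [2, 4]
  Insert 2 (step 7): P = [2, 6, 7, 9] / [4, 8] / [5];  Q = [1, 3, 5, 6] / [2, 4] / [7]
  Insert 1 (step 8): P = [1, 6, 7, 9] / [2, 8] / [4] / [5];  Q = [1, 3, 5, 6] / [2, 4] / [7] / [8]
  Insert 3 (step 9): P = [1, 3, 7, 9] / [2, 6] / [4, 8] / [5];  Q = [1, 3, 5, 6] / [2, 4] / [7, 9] / [8]
Final shape: (4, 2, 2, 1).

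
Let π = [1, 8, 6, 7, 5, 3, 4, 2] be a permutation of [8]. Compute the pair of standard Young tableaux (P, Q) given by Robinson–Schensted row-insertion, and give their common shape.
P = [1, 2, 4] / [3, 7] / [5] / [6] / [8];  Q = [1, 2, 4] / [3, 7] / [5] / [6] / [8];  common shape = (3, 2, 1, 1, 1)

Row-insert the values π_1, π_2, … into P one at a time, bumping the leftmost entry strictly greater than the inserted value down to the next row. The recording tableau Q records, in position (i, j), the step at which that cell was added to P.
  Insert 1 (step 1): P = [1];  Q = [1]
  Insert 8 (step 2): P = [1, 8];  Q = [1, 2]
  Insert 6 (step 3): P = [1, 6] / [8];  Q = [1, 2] / [3]
  Insert 7 (step 4): P = [1, 6, 7] / [8];  Q = [1, 2, 4] / [3]
  Insert 5 (step 5): P = [1, 5, 7] / [6] / [8];  Q = [1, 2, 4] / [3] / [5]
  Insert 3 (step 6): P = [1, 3, 7] / [5] / [6] / [8];  Q = [1, 2, 4] / [3] / [5] / [6]
  Insert 4 (step 7): P = [1, 3, 4] / [5, 7] / [6] / [8];  Q = [1, 2, 4] / [3, 7] / [5] / [6]
  Insert 2 (step 8): P = [1, 2, 4] / [3, 7] / [5] / [6] / [8];  Q = [1, 2, 4] / [3, 7] / [5] / [6] / [8]
Final shape: (3, 2, 1, 1, 1).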